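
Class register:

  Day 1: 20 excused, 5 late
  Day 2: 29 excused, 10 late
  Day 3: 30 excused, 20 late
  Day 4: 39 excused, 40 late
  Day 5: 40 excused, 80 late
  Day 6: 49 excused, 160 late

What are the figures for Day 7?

Excused goes 20, 29, 30, 39, 40, 49 → 50 (alternating steps +9, +1, +9, +1, …).
Late: ×2 each step, so 5, 10, 20, 40, 80, 160 → 320.
Combining the parts gives 50 excused, 320 late.

50 excused, 320 late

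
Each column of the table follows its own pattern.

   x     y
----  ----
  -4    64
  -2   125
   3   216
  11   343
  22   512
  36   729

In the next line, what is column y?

1000

Column x: differences are 2, 5, 8, … (increasing by 3 each time); -4, -2, 3, 11, 22, 36 → 53.
Column y: 64, 125, 216, 343, 512, 729 → 1000 (perfect cubes: 4³, 5³, 6³, …).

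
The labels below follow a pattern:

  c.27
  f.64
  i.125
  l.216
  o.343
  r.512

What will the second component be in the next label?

Second component: perfect cubes: 3³, 4³, 5³, …, so 27, 64, 125, 216, 343, 512 → 729.

729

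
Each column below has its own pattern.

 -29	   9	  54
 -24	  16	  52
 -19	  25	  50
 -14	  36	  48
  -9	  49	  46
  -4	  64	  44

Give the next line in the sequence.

First component: +5 each step; -29, -24, -19, -14, -9, -4 → 1.
Second component: perfect squares: 3², 4², 5², …; 9, 16, 25, 36, 49, 64 → 81.
For the third component, −2 each step: 54, 52, 50, 48, 46, 44 → 42.
So the next line is 1  81  42.

1  81  42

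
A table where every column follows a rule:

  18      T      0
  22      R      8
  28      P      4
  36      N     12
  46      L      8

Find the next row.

First component: 18, 22, 28, 36, 46 → 58 (differences are 4, 6, 8, … (increasing by 2 each time)).
For the letter, letters move back 2 places in the alphabet: T, R, P, N, L → J.
Third component — alternating steps +8, −4, +8, −4, …: 0, 8, 4, 12, 8 → 16.
Combining the parts gives 58  J  16.

58  J  16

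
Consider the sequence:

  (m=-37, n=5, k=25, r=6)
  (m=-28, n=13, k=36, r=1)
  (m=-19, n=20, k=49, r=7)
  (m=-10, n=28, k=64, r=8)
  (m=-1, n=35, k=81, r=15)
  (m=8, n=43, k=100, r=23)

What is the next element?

M goes -37, -28, -19, -10, -1, 8 → 17 (+9 each step).
For the n, alternating steps +8, +7, +8, +7, …: 5, 13, 20, 28, 35, 43 → 50.
K: perfect squares: 5², 6², 7², …, so 25, 36, 49, 64, 81, 100 → 121.
R — each term is the sum of the two before it: 6, 1, 7, 8, 15, 23 → 38.
Combining the parts gives (m=17, n=50, k=121, r=38).

(m=17, n=50, k=121, r=38)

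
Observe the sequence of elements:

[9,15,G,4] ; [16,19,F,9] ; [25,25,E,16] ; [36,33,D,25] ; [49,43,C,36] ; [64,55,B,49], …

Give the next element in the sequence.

[81,69,A,64]

First part: 9, 16, 25, 36, 49, 64 → 81 (perfect squares: 3², 4², 5², …).
Second part: 15, 19, 25, 33, 43, 55 → 69 (differences are 4, 6, 8, … (increasing by 2 each time)).
Letter goes G, F, E, D, C, B → A (letters move back 1 place in the alphabet).
Fourth part: 4, 9, 16, 25, 36, 49 → 64 (perfect squares: 2², 3², 4², …).
Putting it together: [81,69,A,64].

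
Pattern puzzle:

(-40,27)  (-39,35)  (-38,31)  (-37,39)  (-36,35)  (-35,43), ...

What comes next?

First slot: +1 each step, so -40, -39, -38, -37, -36, -35 → -34.
Second slot: alternating steps +8, −4, +8, −4, …; 27, 35, 31, 39, 35, 43 → 39.
Putting it together: (-34,39).

(-34,39)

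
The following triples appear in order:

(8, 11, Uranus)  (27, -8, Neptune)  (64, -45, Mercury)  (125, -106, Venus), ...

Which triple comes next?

First component goes 8, 27, 64, 125 → 216 (perfect cubes: 2³, 3³, 4³, …).
Second component: together with the first component always sums to 19, so 11, -8, -45, -106 → -197.
Planet: Uranus, Neptune, Mercury, Venus → Earth (runs through the planets Mercury→Neptune).
Putting it together: (216, -197, Earth).

(216, -197, Earth)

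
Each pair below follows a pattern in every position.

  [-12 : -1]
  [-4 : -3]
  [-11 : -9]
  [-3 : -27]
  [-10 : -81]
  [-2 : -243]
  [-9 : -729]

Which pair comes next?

[-1 : -2187]

First coordinate: -12, -4, -11, -3, -10, -2, -9 → -1 (alternating steps +8, −7, +8, −7, …).
Second coordinate: ×3 each step; -1, -3, -9, -27, -81, -243, -729 → -2187.
So the next pair is [-1 : -2187].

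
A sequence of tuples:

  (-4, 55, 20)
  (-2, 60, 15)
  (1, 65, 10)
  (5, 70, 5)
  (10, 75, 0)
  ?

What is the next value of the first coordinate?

First coordinate — differences are 2, 3, 4, … (increasing by 1 each time): -4, -2, 1, 5, 10 → 16.

16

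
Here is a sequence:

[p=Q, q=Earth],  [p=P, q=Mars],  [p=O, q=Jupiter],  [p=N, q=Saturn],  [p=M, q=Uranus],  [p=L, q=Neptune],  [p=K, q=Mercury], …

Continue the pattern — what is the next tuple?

For the p, letters move back 1 place in the alphabet: Q, P, O, N, M, L, K → J.
Q: Earth, Mars, Jupiter, Saturn, Uranus, Neptune, Mercury → Venus (runs through the planets Mercury→Neptune).
Putting it together: [p=J, q=Venus].

[p=J, q=Venus]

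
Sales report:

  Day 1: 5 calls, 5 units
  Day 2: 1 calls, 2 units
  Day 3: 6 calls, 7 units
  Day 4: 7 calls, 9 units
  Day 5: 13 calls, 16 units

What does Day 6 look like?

20 calls, 25 units

Calls: 5, 1, 6, 7, 13 → 20 (each term is the sum of the two before it).
For the units, each term is the sum of the two before it: 5, 2, 7, 9, 16 → 25.
Putting it together: 20 calls, 25 units.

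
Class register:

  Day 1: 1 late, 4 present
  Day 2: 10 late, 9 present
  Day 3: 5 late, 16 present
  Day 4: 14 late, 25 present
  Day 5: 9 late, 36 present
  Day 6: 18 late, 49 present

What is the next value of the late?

Late: alternating steps +9, −5, +9, −5, …; 1, 10, 5, 14, 9, 18 → 13.
Present — perfect squares: 2², 3², 4², …: 4, 9, 16, 25, 36, 49 → 64.

13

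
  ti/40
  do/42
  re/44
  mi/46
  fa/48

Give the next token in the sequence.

Note: ti, do, re, mi, fa → sol (runs through the solfège scale do→ti).
Second component goes 40, 42, 44, 46, 48 → 50 (+2 each step).
Putting it together: sol/50.

sol/50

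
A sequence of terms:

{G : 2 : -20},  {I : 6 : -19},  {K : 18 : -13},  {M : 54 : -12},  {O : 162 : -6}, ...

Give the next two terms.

Letter: G, I, K, M, O → Q → S (letters move forward 2 places in the alphabet).
Second entry: ×3 each step; 2, 6, 18, 54, 162 → 486 → 1458.
Third entry goes -20, -19, -13, -12, -6 → -5 → 1 (alternating steps +1, +6, +1, +6, …).
Putting the parts together: {Q : 486 : -5} and then {S : 1458 : 1}.

{Q : 486 : -5}, {S : 1458 : 1}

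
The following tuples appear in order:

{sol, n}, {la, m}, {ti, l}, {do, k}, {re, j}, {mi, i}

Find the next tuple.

Note: runs through the solfège scale do→ti, so sol, la, ti, do, re, mi → fa.
Letter: letters move back 1 place in the alphabet, so n, m, l, k, j, i → h.
Putting it together: {fa, h}.

{fa, h}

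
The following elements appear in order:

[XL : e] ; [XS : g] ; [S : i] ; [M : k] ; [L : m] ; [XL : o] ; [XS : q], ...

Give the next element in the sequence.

[S : s]

Size goes XL, XS, S, M, L, XL, XS → S (repeats XL → XS → S → M → L).
Letter goes e, g, i, k, m, o, q → s (letters move forward 2 places in the alphabet).
So the next element is [S : s].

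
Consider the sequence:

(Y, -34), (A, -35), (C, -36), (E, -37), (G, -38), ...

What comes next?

For the letter, letters move forward 2 places in the alphabet, wrapping Z→A: Y, A, C, E, G → I.
Second slot: −1 each step; -34, -35, -36, -37, -38 → -39.
So the next tuple is (I, -39).

(I, -39)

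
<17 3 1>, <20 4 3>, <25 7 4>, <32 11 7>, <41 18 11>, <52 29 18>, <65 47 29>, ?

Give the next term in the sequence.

First value — differences are 3, 5, 7, … (increasing by 2 each time): 17, 20, 25, 32, 41, 52, 65 → 80.
Second value: 3, 4, 7, 11, 18, 29, 47 → 76 (each term is the sum of the two before it).
Third value: 1, 3, 4, 7, 11, 18, 29 → 47 (each term is the sum of the two before it).
So the next term is <80 76 47>.

<80 76 47>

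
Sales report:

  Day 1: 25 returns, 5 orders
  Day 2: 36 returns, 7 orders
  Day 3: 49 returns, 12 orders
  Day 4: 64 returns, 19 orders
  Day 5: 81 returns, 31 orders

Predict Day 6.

Returns goes 25, 36, 49, 64, 81 → 100 (perfect squares: 5², 6², 7², …).
Orders — each term is the sum of the two before it: 5, 7, 12, 19, 31 → 50.
Combining the parts gives 100 returns, 50 orders.

100 returns, 50 orders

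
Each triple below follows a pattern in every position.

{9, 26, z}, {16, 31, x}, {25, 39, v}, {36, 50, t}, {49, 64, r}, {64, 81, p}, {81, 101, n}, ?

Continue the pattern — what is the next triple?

For the first component, perfect squares: 3², 4², 5², …: 9, 16, 25, 36, 49, 64, 81 → 100.
Second component: differences are 5, 8, 11, … (increasing by 3 each time); 26, 31, 39, 50, 64, 81, 101 → 124.
Letter goes z, x, v, t, r, p, n → l (letters move back 2 places in the alphabet).
Putting it together: {100, 124, l}.

{100, 124, l}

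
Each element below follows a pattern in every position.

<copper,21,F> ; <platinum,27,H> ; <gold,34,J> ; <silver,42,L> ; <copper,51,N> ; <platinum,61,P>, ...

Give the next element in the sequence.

<gold,72,R>

Metal: copper, platinum, gold, silver, copper, platinum → gold (repeats copper → platinum → gold → silver).
Second value: 21, 27, 34, 42, 51, 61 → 72 (differences are 6, 7, 8, … (increasing by 1 each time)).
Letter: letters move forward 2 places in the alphabet; F, H, J, L, N, P → R.
Putting it together: <gold,72,R>.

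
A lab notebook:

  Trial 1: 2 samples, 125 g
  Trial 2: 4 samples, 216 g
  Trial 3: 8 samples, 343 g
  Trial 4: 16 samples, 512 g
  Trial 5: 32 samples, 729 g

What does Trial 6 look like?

64 samples, 1000 g

For the samples, ×2 each step: 2, 4, 8, 16, 32 → 64.
For the g, perfect cubes: 5³, 6³, 7³, …: 125, 216, 343, 512, 729 → 1000.
So the next line is 64 samples, 1000 g.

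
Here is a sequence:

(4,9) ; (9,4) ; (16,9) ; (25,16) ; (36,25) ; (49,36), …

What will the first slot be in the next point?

64

First slot: perfect squares: 2², 3², 4², …, so 4, 9, 16, 25, 36, 49 → 64.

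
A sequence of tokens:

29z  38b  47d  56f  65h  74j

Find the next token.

83l

First component: 29, 38, 47, 56, 65, 74 → 83 (+9 each step).
Letter goes z, b, d, f, h, j → l (letters move forward 2 places in the alphabet, wrapping Z→A).
So the next token is 83l.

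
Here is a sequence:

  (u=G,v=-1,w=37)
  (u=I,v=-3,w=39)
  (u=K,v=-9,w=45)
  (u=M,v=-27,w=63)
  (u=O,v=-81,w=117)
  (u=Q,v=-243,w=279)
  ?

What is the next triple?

(u=S,v=-729,w=765)

U goes G, I, K, M, O, Q → S (letters move forward 2 places in the alphabet).
V: -1, -3, -9, -27, -81, -243 → -729 (×3 each step).
W: together with the v always sums to 36, so 37, 39, 45, 63, 117, 279 → 765.
Putting it together: (u=S,v=-729,w=765).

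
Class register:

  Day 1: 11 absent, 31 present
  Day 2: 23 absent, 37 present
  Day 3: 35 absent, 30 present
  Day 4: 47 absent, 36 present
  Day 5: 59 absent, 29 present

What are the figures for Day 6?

Absent: +12 each step; 11, 23, 35, 47, 59 → 71.
Present: alternating steps +6, −7, +6, −7, …; 31, 37, 30, 36, 29 → 35.
Putting it together: 71 absent, 35 present.

71 absent, 35 present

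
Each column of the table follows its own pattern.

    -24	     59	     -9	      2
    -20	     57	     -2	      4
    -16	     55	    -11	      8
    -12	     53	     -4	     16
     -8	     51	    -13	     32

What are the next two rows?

-4  49  -6  64; 0  47  -15  128

First component — +4 each step: -24, -20, -16, -12, -8 → -4 → 0.
Second component: −2 each step; 59, 57, 55, 53, 51 → 49 → 47.
Third component: -9, -2, -11, -4, -13 → -6 → -15 (alternating steps +7, −9, +7, −9, …).
Fourth component: ×2 each step, so 2, 4, 8, 16, 32 → 64 → 128.
Putting the parts together: -4  49  -6  64 and then 0  47  -15  128.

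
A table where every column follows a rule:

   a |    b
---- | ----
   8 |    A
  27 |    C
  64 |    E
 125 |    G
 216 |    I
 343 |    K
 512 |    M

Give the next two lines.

Column a — perfect cubes: 2³, 3³, 4³, …: 8, 27, 64, 125, 216, 343, 512 → 729 → 1000.
Column b: A, C, E, G, I, K, M → O → Q (letters move forward 2 places in the alphabet).
Putting the parts together: 729  O and then 1000  Q.

729  O; 1000  Q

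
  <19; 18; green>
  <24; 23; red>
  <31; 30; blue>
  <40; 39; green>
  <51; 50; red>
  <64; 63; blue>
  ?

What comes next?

First coordinate: differences are 5, 7, 9, … (increasing by 2 each time); 19, 24, 31, 40, 51, 64 → 79.
Second coordinate: always 1 less than the first coordinate; 18, 23, 30, 39, 50, 63 → 78.
For the colour, repeats green → red → blue: green, red, blue, green, red, blue → green.
Combining the parts gives <79; 78; green>.

<79; 78; green>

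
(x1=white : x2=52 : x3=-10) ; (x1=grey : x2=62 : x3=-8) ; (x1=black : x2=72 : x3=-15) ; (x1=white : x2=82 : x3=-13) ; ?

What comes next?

(x1=grey : x2=92 : x3=-20)

X1 — repeats white → grey → black: white, grey, black, white → grey.
X2: +10 each step; 52, 62, 72, 82 → 92.
X3 — alternating steps +2, −7, +2, −7, …: -10, -8, -15, -13 → -20.
Putting it together: (x1=grey : x2=92 : x3=-20).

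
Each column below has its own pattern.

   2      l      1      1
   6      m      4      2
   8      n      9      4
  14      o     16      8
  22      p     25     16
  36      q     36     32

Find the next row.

First component goes 2, 6, 8, 14, 22, 36 → 58 (each term is the sum of the two before it).
Letter: l, m, n, o, p, q → r (letters move forward 1 place in the alphabet).
Third component goes 1, 4, 9, 16, 25, 36 → 49 (differences are 3, 5, 7, … (increasing by 2 each time)).
Fourth component — ×2 each step: 1, 2, 4, 8, 16, 32 → 64.
Combining the parts gives 58  r  49  64.

58  r  49  64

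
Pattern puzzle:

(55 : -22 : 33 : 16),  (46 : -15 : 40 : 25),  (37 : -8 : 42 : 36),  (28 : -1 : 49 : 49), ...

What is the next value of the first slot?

First slot goes 55, 46, 37, 28 → 19 (−9 each step).
Second slot: +7 each step; -22, -15, -8, -1 → 6.
Third slot: 33, 40, 42, 49 → 51 (alternating steps +7, +2, +7, +2, …).
Fourth slot: 16, 25, 36, 49 → 64 (perfect squares: 4², 5², 6², …).

19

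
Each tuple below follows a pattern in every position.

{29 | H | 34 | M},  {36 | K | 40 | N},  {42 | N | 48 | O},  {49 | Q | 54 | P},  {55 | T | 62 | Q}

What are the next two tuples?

First coordinate: 29, 36, 42, 49, 55 → 62 → 68 (alternating steps +7, +6, +7, +6, …).
First letter: letters move forward 3 places in the alphabet, so H, K, N, Q, T → W → Z.
Third coordinate — alternating steps +6, +8, +6, +8, …: 34, 40, 48, 54, 62 → 68 → 76.
Second letter goes M, N, O, P, Q → R → S (letters move forward 1 place in the alphabet).
So the next two tuples are {62 | W | 68 | R} and {68 | Z | 76 | S}.

{62 | W | 68 | R}, {68 | Z | 76 | S}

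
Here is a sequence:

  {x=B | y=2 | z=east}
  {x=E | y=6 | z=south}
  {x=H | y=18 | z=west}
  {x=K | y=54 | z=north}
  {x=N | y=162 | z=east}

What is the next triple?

{x=Q | y=486 | z=south}

X — letters move forward 3 places in the alphabet: B, E, H, K, N → Q.
Y: ×3 each step, so 2, 6, 18, 54, 162 → 486.
Z — repeats east → south → west → north: east, south, west, north, east → south.
Putting it together: {x=Q | y=486 | z=south}.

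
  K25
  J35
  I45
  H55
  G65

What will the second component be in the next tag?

75

Letter — letters move back 1 place in the alphabet: K, J, I, H, G → F.
For the second component, +10 each step: 25, 35, 45, 55, 65 → 75.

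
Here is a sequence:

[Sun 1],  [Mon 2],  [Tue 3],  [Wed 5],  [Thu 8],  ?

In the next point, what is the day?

Day: Sun, Mon, Tue, Wed, Thu → Fri (runs through the weekdays Mon→Sun).
Second slot — each term is the sum of the two before it: 1, 2, 3, 5, 8 → 13.

Fri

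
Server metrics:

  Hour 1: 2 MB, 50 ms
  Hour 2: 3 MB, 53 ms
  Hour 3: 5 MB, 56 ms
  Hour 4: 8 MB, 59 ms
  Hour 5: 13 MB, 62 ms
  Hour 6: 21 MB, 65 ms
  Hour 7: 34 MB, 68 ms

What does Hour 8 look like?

MB: 2, 3, 5, 8, 13, 21, 34 → 55 (each term is the sum of the two before it).
Ms: +3 each step, so 50, 53, 56, 59, 62, 65, 68 → 71.
So the next record is 55 MB, 71 ms.

55 MB, 71 ms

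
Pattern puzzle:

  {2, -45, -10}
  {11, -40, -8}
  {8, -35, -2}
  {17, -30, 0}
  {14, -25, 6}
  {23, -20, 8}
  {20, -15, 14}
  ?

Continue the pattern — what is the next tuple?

First slot: alternating steps +9, −3, +9, −3, …; 2, 11, 8, 17, 14, 23, 20 → 29.
Second slot: +5 each step; -45, -40, -35, -30, -25, -20, -15 → -10.
Third slot — alternating steps +2, +6, +2, +6, …: -10, -8, -2, 0, 6, 8, 14 → 16.
Combining the parts gives {29, -10, 16}.

{29, -10, 16}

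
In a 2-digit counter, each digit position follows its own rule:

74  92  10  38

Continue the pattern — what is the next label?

First digit: 7, 9, 1, 3 → 5 (+2 each step, mod 10).
For the second digit, −2 each step, mod 10: 4, 2, 0, 8 → 6.
Putting it together: 56.

56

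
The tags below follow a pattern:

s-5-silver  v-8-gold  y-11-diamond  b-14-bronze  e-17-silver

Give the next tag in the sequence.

Letter: s, v, y, b, e → h (letters move forward 3 places in the alphabet, wrapping Z→A).
For the second component, +3 each step: 5, 8, 11, 14, 17 → 20.
Rank — repeats silver → gold → diamond → bronze: silver, gold, diamond, bronze, silver → gold.
Putting it together: h-20-gold.

h-20-gold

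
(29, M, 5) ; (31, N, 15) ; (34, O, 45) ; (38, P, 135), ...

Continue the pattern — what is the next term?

(43, Q, 405)

First slot goes 29, 31, 34, 38 → 43 (differences are 2, 3, 4, … (increasing by 1 each time)).
For the letter, letters move forward 1 place in the alphabet: M, N, O, P → Q.
Third slot goes 5, 15, 45, 135 → 405 (×3 each step).
Combining the parts gives (43, Q, 405).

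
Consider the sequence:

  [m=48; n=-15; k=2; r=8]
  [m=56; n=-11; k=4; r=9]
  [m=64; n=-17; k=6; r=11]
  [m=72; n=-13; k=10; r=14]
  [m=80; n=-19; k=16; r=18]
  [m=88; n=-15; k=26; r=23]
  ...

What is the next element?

[m=96; n=-21; k=42; r=29]

M — +8 each step: 48, 56, 64, 72, 80, 88 → 96.
N — alternating steps +4, −6, +4, −6, …: -15, -11, -17, -13, -19, -15 → -21.
K: 2, 4, 6, 10, 16, 26 → 42 (each term is the sum of the two before it).
R: differences are 1, 2, 3, … (increasing by 1 each time); 8, 9, 11, 14, 18, 23 → 29.
Combining the parts gives [m=96; n=-21; k=42; r=29].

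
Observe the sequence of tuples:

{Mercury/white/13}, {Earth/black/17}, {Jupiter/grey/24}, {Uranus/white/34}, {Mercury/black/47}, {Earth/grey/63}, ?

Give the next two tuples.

{Jupiter/white/82}, {Uranus/black/104}

Planet: repeats Mercury → Earth → Jupiter → Uranus, so Mercury, Earth, Jupiter, Uranus, Mercury, Earth → Jupiter → Uranus.
For the shade, repeats white → black → grey: white, black, grey, white, black, grey → white → black.
Third slot — differences are 4, 7, 10, … (increasing by 3 each time): 13, 17, 24, 34, 47, 63 → 82 → 104.
Putting the parts together: {Jupiter/white/82} and then {Uranus/black/104}.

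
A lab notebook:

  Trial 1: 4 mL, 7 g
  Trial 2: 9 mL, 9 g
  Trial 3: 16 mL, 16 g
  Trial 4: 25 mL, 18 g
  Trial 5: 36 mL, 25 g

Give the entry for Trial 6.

ML: perfect squares: 2², 3², 4², …; 4, 9, 16, 25, 36 → 49.
G: alternating steps +2, +7, +2, +7, …; 7, 9, 16, 18, 25 → 27.
Combining the parts gives 49 mL, 27 g.

49 mL, 27 g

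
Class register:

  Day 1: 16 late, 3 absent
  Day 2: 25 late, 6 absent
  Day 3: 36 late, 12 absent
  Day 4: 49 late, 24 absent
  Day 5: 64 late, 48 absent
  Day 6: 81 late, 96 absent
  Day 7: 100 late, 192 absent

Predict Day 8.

121 late, 384 absent

Late goes 16, 25, 36, 49, 64, 81, 100 → 121 (perfect squares: 4², 5², 6², …).
Absent — ×2 each step: 3, 6, 12, 24, 48, 96, 192 → 384.
Putting it together: 121 late, 384 absent.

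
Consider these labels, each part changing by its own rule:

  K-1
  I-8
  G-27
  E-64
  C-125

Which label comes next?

Letter: letters move back 2 places in the alphabet; K, I, G, E, C → A.
Second component: perfect cubes: 1³, 2³, 3³, …, so 1, 8, 27, 64, 125 → 216.
Combining the parts gives A-216.

A-216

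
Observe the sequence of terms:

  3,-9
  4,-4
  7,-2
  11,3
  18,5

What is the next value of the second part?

10

Second part: -9, -4, -2, 3, 5 → 10 (alternating steps +5, +2, +5, +2, …).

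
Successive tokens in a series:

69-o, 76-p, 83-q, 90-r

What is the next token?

First component: 69, 76, 83, 90 → 97 (+7 each step).
For the letter, letters move forward 1 place in the alphabet: o, p, q, r → s.
Putting it together: 97-s.

97-s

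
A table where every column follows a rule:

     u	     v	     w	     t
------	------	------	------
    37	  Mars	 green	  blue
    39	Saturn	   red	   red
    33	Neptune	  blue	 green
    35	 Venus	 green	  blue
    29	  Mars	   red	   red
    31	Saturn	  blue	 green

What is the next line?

25  Neptune  green  blue

Column u — alternating steps +2, −6, +2, −6, …: 37, 39, 33, 35, 29, 31 → 25.
Column v goes Mars, Saturn, Neptune, Venus, Mars, Saturn → Neptune (repeats Mars → Saturn → Neptune → Venus).
Column w: green, red, blue, green, red, blue → green (repeats green → red → blue).
Column t: blue, red, green, blue, red, green → blue (repeats blue → red → green).
Putting it together: 25  Neptune  green  blue.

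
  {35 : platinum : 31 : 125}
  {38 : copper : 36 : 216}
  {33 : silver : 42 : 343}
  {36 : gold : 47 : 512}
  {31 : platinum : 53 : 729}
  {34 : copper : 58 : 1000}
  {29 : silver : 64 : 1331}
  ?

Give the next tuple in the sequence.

First coordinate: alternating steps +3, −5, +3, −5, …; 35, 38, 33, 36, 31, 34, 29 → 32.
For the metal, repeats platinum → copper → silver → gold: platinum, copper, silver, gold, platinum, copper, silver → gold.
Third coordinate: 31, 36, 42, 47, 53, 58, 64 → 69 (alternating steps +5, +6, +5, +6, …).
Fourth coordinate — perfect cubes: 5³, 6³, 7³, …: 125, 216, 343, 512, 729, 1000, 1331 → 1728.
Putting it together: {32 : gold : 69 : 1728}.

{32 : gold : 69 : 1728}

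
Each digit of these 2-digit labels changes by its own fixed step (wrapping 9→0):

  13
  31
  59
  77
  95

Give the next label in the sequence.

First digit: 1, 3, 5, 7, 9 → 1 (+2 each step, mod 10).
For the second digit, −2 each step, mod 10: 3, 1, 9, 7, 5 → 3.
So the next label is 13.

13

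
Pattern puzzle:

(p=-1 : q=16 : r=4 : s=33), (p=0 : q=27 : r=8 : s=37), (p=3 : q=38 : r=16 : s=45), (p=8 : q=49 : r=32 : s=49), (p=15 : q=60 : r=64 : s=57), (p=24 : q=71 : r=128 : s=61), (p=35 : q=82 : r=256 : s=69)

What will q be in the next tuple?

P: differences are 1, 3, 5, … (increasing by 2 each time), so -1, 0, 3, 8, 15, 24, 35 → 48.
For the q, +11 each step: 16, 27, 38, 49, 60, 71, 82 → 93.
R: ×2 each step, so 4, 8, 16, 32, 64, 128, 256 → 512.
S: 33, 37, 45, 49, 57, 61, 69 → 73 (alternating steps +4, +8, +4, +8, …).

93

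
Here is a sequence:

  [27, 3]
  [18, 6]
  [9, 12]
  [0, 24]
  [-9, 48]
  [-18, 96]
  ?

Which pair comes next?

[-27, 192]

First coordinate — −9 each step: 27, 18, 9, 0, -9, -18 → -27.
Second coordinate — ×2 each step: 3, 6, 12, 24, 48, 96 → 192.
Putting it together: [-27, 192].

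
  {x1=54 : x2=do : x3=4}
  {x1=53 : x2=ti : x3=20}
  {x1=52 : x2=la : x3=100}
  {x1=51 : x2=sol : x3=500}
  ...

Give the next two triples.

{x1=50 : x2=fa : x3=2500}, {x1=49 : x2=mi : x3=12500}

X1: −1 each step, so 54, 53, 52, 51 → 50 → 49.
X2: runs backward through the solfège scale do→ti; do, ti, la, sol → fa → mi.
X3 goes 4, 20, 100, 500 → 2500 → 12500 (×5 each step).
So the next two triples are {x1=50 : x2=fa : x3=2500} and {x1=49 : x2=mi : x3=12500}.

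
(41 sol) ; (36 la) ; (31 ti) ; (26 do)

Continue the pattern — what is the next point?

(21 re)

First entry: 41, 36, 31, 26 → 21 (−5 each step).
Note — runs through the solfège scale do→ti: sol, la, ti, do → re.
Putting it together: (21 re).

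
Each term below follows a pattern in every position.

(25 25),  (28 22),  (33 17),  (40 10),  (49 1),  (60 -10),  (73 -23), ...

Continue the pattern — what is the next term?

First slot: differences are 3, 5, 7, … (increasing by 2 each time), so 25, 28, 33, 40, 49, 60, 73 → 88.
Second slot: together with the first slot always sums to 50, so 25, 22, 17, 10, 1, -10, -23 → -38.
Putting it together: (88 -38).

(88 -38)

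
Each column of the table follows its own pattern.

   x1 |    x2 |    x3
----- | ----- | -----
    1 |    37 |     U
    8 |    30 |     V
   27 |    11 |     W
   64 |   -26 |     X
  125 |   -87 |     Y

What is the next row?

Column x1: perfect cubes: 1³, 2³, 3³, …; 1, 8, 27, 64, 125 → 216.
Column x2: together with the column x1 always sums to 38; 37, 30, 11, -26, -87 → -178.
Column x3 goes U, V, W, X, Y → Z (letters move forward 1 place in the alphabet).
Combining the parts gives 216  -178  Z.

216  -178  Z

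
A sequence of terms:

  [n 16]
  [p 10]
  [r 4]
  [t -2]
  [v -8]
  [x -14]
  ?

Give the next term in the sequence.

For the letter, letters move forward 2 places in the alphabet: n, p, r, t, v, x → z.
Second entry goes 16, 10, 4, -2, -8, -14 → -20 (−6 each step).
Combining the parts gives [z -20].

[z -20]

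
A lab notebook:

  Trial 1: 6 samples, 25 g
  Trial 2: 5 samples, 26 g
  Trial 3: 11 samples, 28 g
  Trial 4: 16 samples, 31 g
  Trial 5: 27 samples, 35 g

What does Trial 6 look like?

43 samples, 40 g

Samples: each term is the sum of the two before it, so 6, 5, 11, 16, 27 → 43.
G: 25, 26, 28, 31, 35 → 40 (differences are 1, 2, 3, … (increasing by 1 each time)).
Putting it together: 43 samples, 40 g.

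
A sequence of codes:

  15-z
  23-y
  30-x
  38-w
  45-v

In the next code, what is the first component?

53

First component: alternating steps +8, +7, +8, +7, …; 15, 23, 30, 38, 45 → 53.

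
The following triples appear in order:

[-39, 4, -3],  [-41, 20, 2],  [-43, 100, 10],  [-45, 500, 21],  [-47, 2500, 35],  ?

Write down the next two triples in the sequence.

First slot: −2 each step; -39, -41, -43, -45, -47 → -49 → -51.
Second slot goes 4, 20, 100, 500, 2500 → 12500 → 62500 (×5 each step).
Third slot: differences are 5, 8, 11, … (increasing by 3 each time); -3, 2, 10, 21, 35 → 52 → 72.
So the next two triples are [-49, 12500, 52] and [-51, 62500, 72].

[-49, 12500, 52], [-51, 62500, 72]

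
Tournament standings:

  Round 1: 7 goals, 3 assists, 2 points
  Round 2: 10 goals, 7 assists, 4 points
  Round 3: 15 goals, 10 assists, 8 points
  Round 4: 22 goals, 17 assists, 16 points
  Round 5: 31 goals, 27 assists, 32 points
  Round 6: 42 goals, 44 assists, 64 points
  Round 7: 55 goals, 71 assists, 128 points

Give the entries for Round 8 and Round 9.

Goals: differences are 3, 5, 7, … (increasing by 2 each time); 7, 10, 15, 22, 31, 42, 55 → 70 → 87.
Assists goes 3, 7, 10, 17, 27, 44, 71 → 115 → 186 (each term is the sum of the two before it).
Points: ×2 each step, so 2, 4, 8, 16, 32, 64, 128 → 256 → 512.
So the next two lines are 70 goals, 115 assists, 256 points and 87 goals, 186 assists, 512 points.

70 goals, 115 assists, 256 points; 87 goals, 186 assists, 512 points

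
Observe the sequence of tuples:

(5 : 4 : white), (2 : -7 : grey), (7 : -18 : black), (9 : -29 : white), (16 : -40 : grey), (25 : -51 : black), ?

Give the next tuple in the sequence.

First slot: 5, 2, 7, 9, 16, 25 → 41 (each term is the sum of the two before it).
For the second slot, −11 each step: 4, -7, -18, -29, -40, -51 → -62.
Shade goes white, grey, black, white, grey, black → white (repeats white → grey → black).
Combining the parts gives (41 : -62 : white).

(41 : -62 : white)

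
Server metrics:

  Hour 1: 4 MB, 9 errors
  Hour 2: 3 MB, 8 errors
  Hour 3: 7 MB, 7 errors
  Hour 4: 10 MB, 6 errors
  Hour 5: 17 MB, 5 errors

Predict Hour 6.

For the MB, each term is the sum of the two before it: 4, 3, 7, 10, 17 → 27.
Errors: 9, 8, 7, 6, 5 → 4 (−1 each step).
So the next record is 27 MB, 4 errors.

27 MB, 4 errors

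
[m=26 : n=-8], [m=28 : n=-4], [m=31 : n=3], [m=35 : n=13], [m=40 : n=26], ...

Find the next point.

[m=46 : n=42]

For the m, differences are 2, 3, 4, … (increasing by 1 each time): 26, 28, 31, 35, 40 → 46.
For the n, differences are 4, 7, 10, … (increasing by 3 each time): -8, -4, 3, 13, 26 → 42.
Combining the parts gives [m=46 : n=42].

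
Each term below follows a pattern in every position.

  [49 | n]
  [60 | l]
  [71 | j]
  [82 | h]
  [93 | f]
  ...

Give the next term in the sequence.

For the first slot, +11 each step: 49, 60, 71, 82, 93 → 104.
Letter: letters move back 2 places in the alphabet; n, l, j, h, f → d.
Combining the parts gives [104 | d].

[104 | d]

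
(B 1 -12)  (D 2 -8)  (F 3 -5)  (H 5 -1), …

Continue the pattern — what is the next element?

Letter: B, D, F, H → J (letters move forward 2 places in the alphabet).
Second part goes 1, 2, 3, 5 → 8 (each term is the sum of the two before it).
Third part — alternating steps +4, +3, +4, +3, …: -12, -8, -5, -1 → 2.
So the next element is (J 8 2).

(J 8 2)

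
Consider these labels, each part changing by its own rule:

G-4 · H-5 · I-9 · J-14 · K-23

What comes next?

Letter: G, H, I, J, K → L (letters move forward 1 place in the alphabet).
Second component: 4, 5, 9, 14, 23 → 37 (each term is the sum of the two before it).
Combining the parts gives L-37.

L-37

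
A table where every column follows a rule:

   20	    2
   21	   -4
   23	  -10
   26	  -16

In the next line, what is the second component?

-22

Second component: 2, -4, -10, -16 → -22 (−6 each step).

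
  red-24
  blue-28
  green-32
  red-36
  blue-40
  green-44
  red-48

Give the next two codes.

blue-52, green-56

For the colour, repeats red → blue → green: red, blue, green, red, blue, green, red → blue → green.
For the second component, +4 each step: 24, 28, 32, 36, 40, 44, 48 → 52 → 56.
Putting the parts together: blue-52 and then green-56.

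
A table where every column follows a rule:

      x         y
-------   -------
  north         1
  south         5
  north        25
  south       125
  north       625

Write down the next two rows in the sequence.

south  3125; north  15625

Column x: north, south, north, south, north → south → north (alternates north ↔ south).
Column y: ×5 each step; 1, 5, 25, 125, 625 → 3125 → 15625.
Putting the parts together: south  3125 and then north  15625.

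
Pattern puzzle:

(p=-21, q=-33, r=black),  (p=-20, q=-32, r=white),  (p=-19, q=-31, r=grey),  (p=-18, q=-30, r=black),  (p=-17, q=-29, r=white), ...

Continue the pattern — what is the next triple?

(p=-16, q=-28, r=grey)

For the p, +1 each step: -21, -20, -19, -18, -17 → -16.
Q goes -33, -32, -31, -30, -29 → -28 (always 12 less than the p).
R: repeats black → white → grey; black, white, grey, black, white → grey.
So the next triple is (p=-16, q=-28, r=grey).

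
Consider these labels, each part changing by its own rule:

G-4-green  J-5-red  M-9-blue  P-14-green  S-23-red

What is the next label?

V-37-blue

Letter goes G, J, M, P, S → V (letters move forward 3 places in the alphabet).
Second component: 4, 5, 9, 14, 23 → 37 (each term is the sum of the two before it).
Colour — repeats green → red → blue: green, red, blue, green, red → blue.
Combining the parts gives V-37-blue.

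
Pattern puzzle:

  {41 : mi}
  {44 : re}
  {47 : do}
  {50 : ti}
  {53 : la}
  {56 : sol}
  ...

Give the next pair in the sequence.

First slot goes 41, 44, 47, 50, 53, 56 → 59 (+3 each step).
Note: mi, re, do, ti, la, sol → fa (runs backward through the solfège scale do→ti).
Combining the parts gives {59 : fa}.

{59 : fa}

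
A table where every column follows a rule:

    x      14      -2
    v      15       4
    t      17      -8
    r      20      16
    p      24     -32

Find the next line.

n  29  64

Letter: x, v, t, r, p → n (letters move back 2 places in the alphabet).
Second component goes 14, 15, 17, 20, 24 → 29 (differences are 1, 2, 3, … (increasing by 1 each time)).
Third component: -2, 4, -8, 16, -32 → 64 (×(-2) each step).
Combining the parts gives n  29  64.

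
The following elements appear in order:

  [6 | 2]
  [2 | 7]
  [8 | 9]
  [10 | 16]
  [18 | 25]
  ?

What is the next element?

First coordinate — each term is the sum of the two before it: 6, 2, 8, 10, 18 → 28.
Second coordinate — each term is the sum of the two before it: 2, 7, 9, 16, 25 → 41.
Combining the parts gives [28 | 41].

[28 | 41]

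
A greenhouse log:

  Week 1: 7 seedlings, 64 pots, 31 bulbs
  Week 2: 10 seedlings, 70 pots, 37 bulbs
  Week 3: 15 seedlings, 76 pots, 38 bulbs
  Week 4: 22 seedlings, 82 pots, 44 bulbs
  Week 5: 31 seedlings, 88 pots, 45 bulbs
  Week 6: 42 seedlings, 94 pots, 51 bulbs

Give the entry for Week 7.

Seedlings: 7, 10, 15, 22, 31, 42 → 55 (differences are 3, 5, 7, … (increasing by 2 each time)).
Pots: +6 each step; 64, 70, 76, 82, 88, 94 → 100.
Bulbs — alternating steps +6, +1, +6, +1, …: 31, 37, 38, 44, 45, 51 → 52.
So the next row is 55 seedlings, 100 pots, 52 bulbs.

55 seedlings, 100 pots, 52 bulbs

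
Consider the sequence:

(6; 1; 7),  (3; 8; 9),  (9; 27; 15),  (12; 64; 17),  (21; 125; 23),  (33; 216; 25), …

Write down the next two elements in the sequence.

(54; 343; 31), (87; 512; 33)

First part goes 6, 3, 9, 12, 21, 33 → 54 → 87 (each term is the sum of the two before it).
Second part: 1, 8, 27, 64, 125, 216 → 343 → 512 (perfect cubes: 1³, 2³, 3³, …).
Third part: 7, 9, 15, 17, 23, 25 → 31 → 33 (alternating steps +2, +6, +2, +6, …).
So the next two elements are (54; 343; 31) and (87; 512; 33).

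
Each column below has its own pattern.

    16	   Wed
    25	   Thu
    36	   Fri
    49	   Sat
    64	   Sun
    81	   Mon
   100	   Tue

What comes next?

121  Wed

For the first component, perfect squares: 4², 5², 6², …: 16, 25, 36, 49, 64, 81, 100 → 121.
Day: runs through the weekdays Mon→Sun, so Wed, Thu, Fri, Sat, Sun, Mon, Tue → Wed.
Combining the parts gives 121  Wed.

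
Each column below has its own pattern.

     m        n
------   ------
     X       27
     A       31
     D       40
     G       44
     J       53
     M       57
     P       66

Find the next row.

S  70

Column m: letters move forward 3 places in the alphabet, wrapping Z→A; X, A, D, G, J, M, P → S.
Column n — alternating steps +4, +9, +4, +9, …: 27, 31, 40, 44, 53, 57, 66 → 70.
Combining the parts gives S  70.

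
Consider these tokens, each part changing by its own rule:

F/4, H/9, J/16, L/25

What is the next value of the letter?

Letter: F, H, J, L → N (letters move forward 2 places in the alphabet).

N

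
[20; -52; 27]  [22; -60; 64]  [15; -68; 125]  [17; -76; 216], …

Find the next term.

First entry — alternating steps +2, −7, +2, −7, …: 20, 22, 15, 17 → 10.
Second entry — −8 each step: -52, -60, -68, -76 → -84.
Third entry: perfect cubes: 3³, 4³, 5³, …, so 27, 64, 125, 216 → 343.
Putting it together: [10; -84; 343].

[10; -84; 343]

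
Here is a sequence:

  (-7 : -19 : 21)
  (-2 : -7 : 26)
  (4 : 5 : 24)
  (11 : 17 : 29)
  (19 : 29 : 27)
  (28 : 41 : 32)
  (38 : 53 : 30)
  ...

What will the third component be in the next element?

35

For the first component, differences are 5, 6, 7, … (increasing by 1 each time): -7, -2, 4, 11, 19, 28, 38 → 49.
Second component: -19, -7, 5, 17, 29, 41, 53 → 65 (+12 each step).
Third component — alternating steps +5, −2, +5, −2, …: 21, 26, 24, 29, 27, 32, 30 → 35.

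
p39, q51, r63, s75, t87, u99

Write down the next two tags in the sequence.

Letter: letters move forward 1 place in the alphabet; p, q, r, s, t, u → v → w.
Second component — +12 each step: 39, 51, 63, 75, 87, 99 → 111 → 123.
Putting the parts together: v111 and then w123.

v111 then w123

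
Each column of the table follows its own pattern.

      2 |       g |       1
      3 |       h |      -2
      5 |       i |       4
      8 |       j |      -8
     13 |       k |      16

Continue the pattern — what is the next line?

21  l  -32

First component goes 2, 3, 5, 8, 13 → 21 (each term is the sum of the two before it).
Letter: g, h, i, j, k → l (letters move forward 1 place in the alphabet).
Third component: ×(-2) each step; 1, -2, 4, -8, 16 → -32.
Putting it together: 21  l  -32.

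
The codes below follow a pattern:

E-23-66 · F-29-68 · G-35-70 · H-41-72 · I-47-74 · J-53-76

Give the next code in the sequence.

Letter: E, F, G, H, I, J → K (letters move forward 1 place in the alphabet).
Second component: 23, 29, 35, 41, 47, 53 → 59 (+6 each step).
For the third component, +2 each step: 66, 68, 70, 72, 74, 76 → 78.
So the next code is K-59-78.

K-59-78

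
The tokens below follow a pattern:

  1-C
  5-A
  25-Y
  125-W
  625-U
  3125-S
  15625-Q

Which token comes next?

78125-O

First component: ×5 each step; 1, 5, 25, 125, 625, 3125, 15625 → 78125.
Letter: letters move back 2 places in the alphabet, wrapping A→Z; C, A, Y, W, U, S, Q → O.
Putting it together: 78125-O.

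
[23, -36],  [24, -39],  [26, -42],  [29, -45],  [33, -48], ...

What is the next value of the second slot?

-51

Second slot: −3 each step, so -36, -39, -42, -45, -48 → -51.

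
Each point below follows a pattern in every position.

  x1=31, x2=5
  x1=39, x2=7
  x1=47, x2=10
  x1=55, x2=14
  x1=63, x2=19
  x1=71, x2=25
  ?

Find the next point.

X1 goes 31, 39, 47, 55, 63, 71 → 79 (+8 each step).
X2 — differences are 2, 3, 4, … (increasing by 1 each time): 5, 7, 10, 14, 19, 25 → 32.
Combining the parts gives x1=79, x2=32.

x1=79, x2=32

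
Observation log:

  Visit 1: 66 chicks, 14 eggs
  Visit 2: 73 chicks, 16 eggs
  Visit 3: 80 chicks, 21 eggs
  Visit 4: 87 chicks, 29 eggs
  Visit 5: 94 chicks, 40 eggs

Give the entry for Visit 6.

101 chicks, 54 eggs

Chicks goes 66, 73, 80, 87, 94 → 101 (+7 each step).
Eggs — differences are 2, 5, 8, … (increasing by 3 each time): 14, 16, 21, 29, 40 → 54.
Combining the parts gives 101 chicks, 54 eggs.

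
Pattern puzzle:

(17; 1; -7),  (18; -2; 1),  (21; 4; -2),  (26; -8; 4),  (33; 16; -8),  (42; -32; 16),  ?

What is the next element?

First component: differences are 1, 3, 5, … (increasing by 2 each time), so 17, 18, 21, 26, 33, 42 → 53.
Second component: 1, -2, 4, -8, 16, -32 → 64 (×(-2) each step).
Third component — always the previous value of the second component: -7, 1, -2, 4, -8, 16 → -32.
Combining the parts gives (53; 64; -32).

(53; 64; -32)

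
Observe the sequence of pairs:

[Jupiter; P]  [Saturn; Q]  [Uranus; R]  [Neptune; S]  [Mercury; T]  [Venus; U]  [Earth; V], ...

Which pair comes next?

For the planet, runs through the planets Mercury→Neptune: Jupiter, Saturn, Uranus, Neptune, Mercury, Venus, Earth → Mars.
Letter: letters move forward 1 place in the alphabet, so P, Q, R, S, T, U, V → W.
Putting it together: [Mars; W].

[Mars; W]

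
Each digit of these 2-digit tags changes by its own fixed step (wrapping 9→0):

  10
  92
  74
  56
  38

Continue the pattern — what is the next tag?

10

First digit goes 1, 9, 7, 5, 3 → 1 (−2 each step, mod 10).
Second digit — +2 each step, mod 10: 0, 2, 4, 6, 8 → 0.
Putting it together: 10.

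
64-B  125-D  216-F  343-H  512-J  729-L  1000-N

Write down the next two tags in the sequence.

1331-P then 1728-R

First component: perfect cubes: 4³, 5³, 6³, …, so 64, 125, 216, 343, 512, 729, 1000 → 1331 → 1728.
Letter: letters move forward 2 places in the alphabet, so B, D, F, H, J, L, N → P → R.
So the next two tags are 1331-P and 1728-R.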